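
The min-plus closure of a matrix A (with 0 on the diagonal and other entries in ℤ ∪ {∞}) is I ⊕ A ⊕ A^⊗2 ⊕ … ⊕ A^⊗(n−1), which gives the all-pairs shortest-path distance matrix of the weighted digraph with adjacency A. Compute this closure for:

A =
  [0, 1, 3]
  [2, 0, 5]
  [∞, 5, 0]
Closure =
  [0, 1, 3]
  [2, 0, 5]
  [7, 5, 0]

This is the Floyd-Warshall all-pairs shortest-path computation. For each intermediate vertex k = 0, 1, …, 2, update dist[i][j] ← min(dist[i][j], dist[i][k] + dist[k][j]). The final matrix gives, for each (i, j), the minimum total weight of any directed path from i to j (possibly empty when i = j).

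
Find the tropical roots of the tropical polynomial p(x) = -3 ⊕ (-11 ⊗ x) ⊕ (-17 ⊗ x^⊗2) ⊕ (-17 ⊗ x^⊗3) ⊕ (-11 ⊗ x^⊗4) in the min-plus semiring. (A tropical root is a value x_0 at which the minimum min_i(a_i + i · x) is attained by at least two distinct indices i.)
Roots: {-6, 0, 6, 8}

Each tropical root is a break point of the lower envelope of the lines y = a_i + i · x (there are 5 lines, with slopes 0, 1, ..., 4). Only the lines that attain the minimum somewhere contribute to roots; other lines are dominated. Here the surviving (envelope) indices are i = 4, i = 3, i = 2, i = 1, i = 0.
Intersections between consecutive envelope lines give the roots: for adjacent envelope indices i < j the intersection is x = (a_i − a_j) / (j − i). Reading off the sorted break points: {-6, 0, 6, 8}.
Verification: at each break x_0, at least two indices attain the minimum of min_i(a_i + i · x_0).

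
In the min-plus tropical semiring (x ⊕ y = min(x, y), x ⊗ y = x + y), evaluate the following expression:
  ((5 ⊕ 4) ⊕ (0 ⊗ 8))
((5 ⊕ 4) ⊕ (0 ⊗ 8)) = 4

Expand innermost to outermost. Recall ⊕ takes the minimum of its arguments and ⊗ takes their sum. Working out the expression ((5 ⊕ 4) ⊕ (0 ⊗ 8)) gives 4.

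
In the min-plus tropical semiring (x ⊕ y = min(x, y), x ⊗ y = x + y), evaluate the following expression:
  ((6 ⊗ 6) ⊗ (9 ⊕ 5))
((6 ⊗ 6) ⊗ (9 ⊕ 5)) = 17

Expand innermost to outermost. Recall ⊕ takes the minimum of its arguments and ⊗ takes their sum. Working out the expression ((6 ⊗ 6) ⊗ (9 ⊕ 5)) gives 17.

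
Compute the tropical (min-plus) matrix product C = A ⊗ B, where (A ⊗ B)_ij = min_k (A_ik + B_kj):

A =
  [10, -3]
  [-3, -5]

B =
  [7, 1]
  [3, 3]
A ⊗ B =
  [0, 0]
  [-2, -2]

Apply the min-plus product entry-by-entry:
  C[0][0] = min over k of (A[0][0] + B[0][0] = 10 + 7 = 17, A[0][1] + B[1][0] = -3 + 3 = 0) = 0 (attained at k = 1)
  C[0][1] = min over k of (A[0][0] + B[0][1] = 10 + 1 = 11, A[0][1] + B[1][1] = -3 + 3 = 0) = 0 (attained at k = 1)
  C[1][0] = min over k of (A[1][0] + B[0][0] = -3 + 7 = 4, A[1][1] + B[1][0] = -5 + 3 = -2) = -2 (attained at k = 1)
  C[1][1] = min over k of (A[1][0] + B[0][1] = -3 + 1 = -2, A[1][1] + B[1][1] = -5 + 3 = -2) = -2 (attained at k = 0)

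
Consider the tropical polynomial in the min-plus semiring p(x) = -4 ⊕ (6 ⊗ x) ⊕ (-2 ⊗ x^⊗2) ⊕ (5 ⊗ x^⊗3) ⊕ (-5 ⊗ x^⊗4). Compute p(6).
p(6) = -4

A tropical monomial a ⊗ x^⊗i evaluates to a + i · x. Evaluating each term at x = 6:
  Term 0 contributes -4 + 0 · 6 = -4
  Term 1 contributes 6 + 1 · 6 = 12
  Term 2 contributes -2 + 2 · 6 = 10
  Term 3 contributes 5 + 3 · 6 = 23
  Term 4 contributes -5 + 4 · 6 = 19
p(6) = ⊕ of these = min[-4, 12, 10, 23, 19] = -4.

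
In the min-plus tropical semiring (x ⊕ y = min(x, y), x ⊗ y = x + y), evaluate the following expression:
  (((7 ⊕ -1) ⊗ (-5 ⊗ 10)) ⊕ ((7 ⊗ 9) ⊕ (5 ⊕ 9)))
(((7 ⊕ -1) ⊗ (-5 ⊗ 10)) ⊕ ((7 ⊗ 9) ⊕ (5 ⊕ 9))) = 4

Expand innermost to outermost. Recall ⊕ takes the minimum of its arguments and ⊗ takes their sum. Working out the expression (((7 ⊕ -1) ⊗ (-5 ⊗ 10)) ⊕ ((7 ⊗ 9) ⊕ (5 ⊕ 9))) gives 4.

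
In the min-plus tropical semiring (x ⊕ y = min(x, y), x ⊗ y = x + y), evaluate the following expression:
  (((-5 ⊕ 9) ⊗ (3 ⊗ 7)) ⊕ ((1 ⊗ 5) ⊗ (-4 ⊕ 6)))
(((-5 ⊕ 9) ⊗ (3 ⊗ 7)) ⊕ ((1 ⊗ 5) ⊗ (-4 ⊕ 6))) = 2

Expand innermost to outermost. Recall ⊕ takes the minimum of its arguments and ⊗ takes their sum. Working out the expression (((-5 ⊕ 9) ⊗ (3 ⊗ 7)) ⊕ ((1 ⊗ 5) ⊗ (-4 ⊕ 6))) gives 2.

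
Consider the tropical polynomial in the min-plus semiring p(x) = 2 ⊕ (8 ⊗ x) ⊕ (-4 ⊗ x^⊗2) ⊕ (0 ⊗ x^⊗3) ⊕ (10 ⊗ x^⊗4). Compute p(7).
p(7) = 2

A tropical monomial a ⊗ x^⊗i evaluates to a + i · x. Evaluating each term at x = 7:
  Term 0 contributes 2 + 0 · 7 = 2
  Term 1 contributes 8 + 1 · 7 = 15
  Term 2 contributes -4 + 2 · 7 = 10
  Term 3 contributes 0 + 3 · 7 = 21
  Term 4 contributes 10 + 4 · 7 = 38
p(7) = ⊕ of these = min[2, 15, 10, 21, 38] = 2.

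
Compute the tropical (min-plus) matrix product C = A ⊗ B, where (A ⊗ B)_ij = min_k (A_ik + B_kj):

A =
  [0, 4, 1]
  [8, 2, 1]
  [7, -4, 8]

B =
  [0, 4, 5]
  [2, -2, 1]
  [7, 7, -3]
A ⊗ B =
  [0, 2, -2]
  [4, 0, -2]
  [-2, -6, -3]

Apply the min-plus product entry-by-entry:
  C[0][0] = min over k of (A[0][0] + B[0][0] = 0 + 0 = 0, A[0][1] + B[1][0] = 4 + 2 = 6, A[0][2] + B[2][0] = 1 + 7 = 8) = 0 (attained at k = 0)
  C[0][1] = min over k of (A[0][0] + B[0][1] = 0 + 4 = 4, A[0][1] + B[1][1] = 4 + -2 = 2, A[0][2] + B[2][1] = 1 + 7 = 8) = 2 (attained at k = 1)
  C[0][2] = min over k of (A[0][0] + B[0][2] = 0 + 5 = 5, A[0][1] + B[1][2] = 4 + 1 = 5, A[0][2] + B[2][2] = 1 + -3 = -2) = -2 (attained at k = 2)
  C[1][0] = min over k of (A[1][0] + B[0][0] = 8 + 0 = 8, A[1][1] + B[1][0] = 2 + 2 = 4, A[1][2] + B[2][0] = 1 + 7 = 8) = 4 (attained at k = 1)
  C[1][1] = min over k of (A[1][0] + B[0][1] = 8 + 4 = 12, A[1][1] + B[1][1] = 2 + -2 = 0, A[1][2] + B[2][1] = 1 + 7 = 8) = 0 (attained at k = 1)
  C[1][2] = min over k of (A[1][0] + B[0][2] = 8 + 5 = 13, A[1][1] + B[1][2] = 2 + 1 = 3, A[1][2] + B[2][2] = 1 + -3 = -2) = -2 (attained at k = 2)
  C[2][0] = min over k of (A[2][0] + B[0][0] = 7 + 0 = 7, A[2][1] + B[1][0] = -4 + 2 = -2, A[2][2] + B[2][0] = 8 + 7 = 15) = -2 (attained at k = 1)
  C[2][1] = min over k of (A[2][0] + B[0][1] = 7 + 4 = 11, A[2][1] + B[1][1] = -4 + -2 = -6, A[2][2] + B[2][1] = 8 + 7 = 15) = -6 (attained at k = 1)
  C[2][2] = min over k of (A[2][0] + B[0][2] = 7 + 5 = 12, A[2][1] + B[1][2] = -4 + 1 = -3, A[2][2] + B[2][2] = 8 + -3 = 5) = -3 (attained at k = 1)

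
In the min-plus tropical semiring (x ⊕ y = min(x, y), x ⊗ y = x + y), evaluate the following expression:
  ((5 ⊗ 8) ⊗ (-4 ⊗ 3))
((5 ⊗ 8) ⊗ (-4 ⊗ 3)) = 12

Expand innermost to outermost. Recall ⊕ takes the minimum of its arguments and ⊗ takes their sum. Working out the expression ((5 ⊗ 8) ⊗ (-4 ⊗ 3)) gives 12.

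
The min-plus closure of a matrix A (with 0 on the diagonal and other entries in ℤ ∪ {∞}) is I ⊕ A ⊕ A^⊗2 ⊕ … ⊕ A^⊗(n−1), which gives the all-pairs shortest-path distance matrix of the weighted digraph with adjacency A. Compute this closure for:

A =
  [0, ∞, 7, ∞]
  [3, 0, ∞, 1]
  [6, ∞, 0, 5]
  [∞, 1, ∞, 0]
Closure =
  [0, 13, 7, 12]
  [3, 0, 10, 1]
  [6, 6, 0, 5]
  [4, 1, 11, 0]

This is the Floyd-Warshall all-pairs shortest-path computation. For each intermediate vertex k = 0, 1, …, 3, update dist[i][j] ← min(dist[i][j], dist[i][k] + dist[k][j]). The final matrix gives, for each (i, j), the minimum total weight of any directed path from i to j (possibly empty when i = j).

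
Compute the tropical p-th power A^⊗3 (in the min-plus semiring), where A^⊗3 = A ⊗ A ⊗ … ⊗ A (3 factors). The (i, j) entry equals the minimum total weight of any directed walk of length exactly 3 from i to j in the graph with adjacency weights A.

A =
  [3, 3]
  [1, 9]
A^⊗3 =
  [7, 7]
  [5, 7]

Each entry (A^⊗3)_ij equals the minimum over all length-3 walks i = v_0 → v_1 → … → v_3 = j of Σ_t A[v_t][v_{t+1}]. For example, for (i, j) = (0, 1) we minimise over 4 possible intermediate vertex sequences; the minimum is 7, attained along the walk 0 → 1 → 0 → 1.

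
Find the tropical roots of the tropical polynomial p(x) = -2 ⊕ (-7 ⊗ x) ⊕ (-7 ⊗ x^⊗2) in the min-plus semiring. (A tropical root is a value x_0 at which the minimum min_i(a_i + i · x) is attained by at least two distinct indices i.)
Roots: {0, 5}

Each tropical root is a break point of the lower envelope of the lines y = a_i + i · x (there are 3 lines, with slopes 0, 1, ..., 2). Only the lines that attain the minimum somewhere contribute to roots; other lines are dominated. Here the surviving (envelope) indices are i = 2, i = 1, i = 0.
Intersections between consecutive envelope lines give the roots: for adjacent envelope indices i < j the intersection is x = (a_i − a_j) / (j − i). Reading off the sorted break points: {0, 5}.
Verification: at each break x_0, at least two indices attain the minimum of min_i(a_i + i · x_0).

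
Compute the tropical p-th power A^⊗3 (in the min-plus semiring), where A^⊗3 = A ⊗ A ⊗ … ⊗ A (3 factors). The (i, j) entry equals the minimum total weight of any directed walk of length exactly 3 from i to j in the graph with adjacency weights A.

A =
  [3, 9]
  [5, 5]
A^⊗3 =
  [9, 15]
  [11, 15]

Each entry (A^⊗3)_ij equals the minimum over all length-3 walks i = v_0 → v_1 → … → v_3 = j of Σ_t A[v_t][v_{t+1}]. For example, for (i, j) = (0, 1) we minimise over 4 possible intermediate vertex sequences; the minimum is 15, attained along the walk 0 → 0 → 0 → 1.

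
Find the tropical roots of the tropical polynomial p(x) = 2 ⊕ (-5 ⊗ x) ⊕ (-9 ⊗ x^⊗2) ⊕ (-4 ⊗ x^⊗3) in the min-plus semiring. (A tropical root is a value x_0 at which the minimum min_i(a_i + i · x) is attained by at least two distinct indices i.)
Roots: {-5, 4, 7}

Each tropical root is a break point of the lower envelope of the lines y = a_i + i · x (there are 4 lines, with slopes 0, 1, ..., 3). Only the lines that attain the minimum somewhere contribute to roots; other lines are dominated. Here the surviving (envelope) indices are i = 3, i = 2, i = 1, i = 0.
Intersections between consecutive envelope lines give the roots: for adjacent envelope indices i < j the intersection is x = (a_i − a_j) / (j − i). Reading off the sorted break points: {-5, 4, 7}.
Verification: at each break x_0, at least two indices attain the minimum of min_i(a_i + i · x_0).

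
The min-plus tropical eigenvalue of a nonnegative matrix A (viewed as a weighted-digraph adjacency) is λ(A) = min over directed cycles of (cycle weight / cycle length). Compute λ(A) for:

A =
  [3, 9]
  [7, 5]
λ(A) = 3

Enumerate directed cycles and compute their means (weight / length). Sample:
  cycle 0 → 0: weight = 3, length = 1, mean = 3/1 ≈ 3.000
  cycle 1 → 1: weight = 5, length = 1, mean = 5/1 ≈ 5.000
  cycle 0 → 1 → 0: weight = 16, length = 2, mean = 16/2 ≈ 8.000
  cycle 1 → 0 → 1: weight = 16, length = 2, mean = 16/2 ≈ 8.000
Minimum mean = 3.000, attained e.g. along the cycle 0 → 0 with weight 3 and length 1. So λ(A) = 3/1 = 3.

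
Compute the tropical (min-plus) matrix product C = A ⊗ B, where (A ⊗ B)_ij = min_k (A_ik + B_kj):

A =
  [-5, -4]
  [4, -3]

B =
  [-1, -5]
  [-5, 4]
A ⊗ B =
  [-9, -10]
  [-8, -1]

Apply the min-plus product entry-by-entry:
  C[0][0] = min over k of (A[0][0] + B[0][0] = -5 + -1 = -6, A[0][1] + B[1][0] = -4 + -5 = -9) = -9 (attained at k = 1)
  C[0][1] = min over k of (A[0][0] + B[0][1] = -5 + -5 = -10, A[0][1] + B[1][1] = -4 + 4 = 0) = -10 (attained at k = 0)
  C[1][0] = min over k of (A[1][0] + B[0][0] = 4 + -1 = 3, A[1][1] + B[1][0] = -3 + -5 = -8) = -8 (attained at k = 1)
  C[1][1] = min over k of (A[1][0] + B[0][1] = 4 + -5 = -1, A[1][1] + B[1][1] = -3 + 4 = 1) = -1 (attained at k = 0)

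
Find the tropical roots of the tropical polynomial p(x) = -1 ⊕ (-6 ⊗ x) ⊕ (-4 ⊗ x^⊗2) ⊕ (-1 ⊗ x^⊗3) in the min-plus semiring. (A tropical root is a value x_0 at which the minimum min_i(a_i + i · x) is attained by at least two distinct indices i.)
Roots: {-3, -2, 5}

Each tropical root is a break point of the lower envelope of the lines y = a_i + i · x (there are 4 lines, with slopes 0, 1, ..., 3). Only the lines that attain the minimum somewhere contribute to roots; other lines are dominated. Here the surviving (envelope) indices are i = 3, i = 2, i = 1, i = 0.
Intersections between consecutive envelope lines give the roots: for adjacent envelope indices i < j the intersection is x = (a_i − a_j) / (j − i). Reading off the sorted break points: {-3, -2, 5}.
Verification: at each break x_0, at least two indices attain the minimum of min_i(a_i + i · x_0).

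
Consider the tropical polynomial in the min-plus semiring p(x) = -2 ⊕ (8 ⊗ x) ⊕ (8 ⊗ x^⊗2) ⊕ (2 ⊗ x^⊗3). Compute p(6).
p(6) = -2

A tropical monomial a ⊗ x^⊗i evaluates to a + i · x. Evaluating each term at x = 6:
  Term 0 contributes -2 + 0 · 6 = -2
  Term 1 contributes 8 + 1 · 6 = 14
  Term 2 contributes 8 + 2 · 6 = 20
  Term 3 contributes 2 + 3 · 6 = 20
p(6) = ⊕ of these = min[-2, 14, 20, 20] = -2.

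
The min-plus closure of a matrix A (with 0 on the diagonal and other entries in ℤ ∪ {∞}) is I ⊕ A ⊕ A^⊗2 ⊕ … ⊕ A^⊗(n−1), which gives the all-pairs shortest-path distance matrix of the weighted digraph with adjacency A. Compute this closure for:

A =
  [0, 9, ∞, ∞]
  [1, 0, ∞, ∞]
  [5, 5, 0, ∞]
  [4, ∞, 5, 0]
Closure =
  [0, 9, ∞, ∞]
  [1, 0, ∞, ∞]
  [5, 5, 0, ∞]
  [4, 10, 5, 0]

This is the Floyd-Warshall all-pairs shortest-path computation. For each intermediate vertex k = 0, 1, …, 3, update dist[i][j] ← min(dist[i][j], dist[i][k] + dist[k][j]). The final matrix gives, for each (i, j), the minimum total weight of any directed path from i to j (possibly empty when i = j).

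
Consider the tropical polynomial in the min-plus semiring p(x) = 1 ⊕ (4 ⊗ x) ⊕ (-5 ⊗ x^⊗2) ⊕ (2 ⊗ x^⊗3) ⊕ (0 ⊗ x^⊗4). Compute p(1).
p(1) = -3

A tropical monomial a ⊗ x^⊗i evaluates to a + i · x. Evaluating each term at x = 1:
  Term 0 contributes 1 + 0 · 1 = 1
  Term 1 contributes 4 + 1 · 1 = 5
  Term 2 contributes -5 + 2 · 1 = -3
  Term 3 contributes 2 + 3 · 1 = 5
  Term 4 contributes 0 + 4 · 1 = 4
p(1) = ⊕ of these = min[1, 5, -3, 5, 4] = -3.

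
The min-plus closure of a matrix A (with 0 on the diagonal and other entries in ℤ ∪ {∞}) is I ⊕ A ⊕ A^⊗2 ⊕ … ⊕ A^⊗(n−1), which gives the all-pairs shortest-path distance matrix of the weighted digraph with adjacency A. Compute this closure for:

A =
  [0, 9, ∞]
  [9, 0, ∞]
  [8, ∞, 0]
Closure =
  [0, 9, ∞]
  [9, 0, ∞]
  [8, 17, 0]

This is the Floyd-Warshall all-pairs shortest-path computation. For each intermediate vertex k = 0, 1, …, 2, update dist[i][j] ← min(dist[i][j], dist[i][k] + dist[k][j]). The final matrix gives, for each (i, j), the minimum total weight of any directed path from i to j (possibly empty when i = j).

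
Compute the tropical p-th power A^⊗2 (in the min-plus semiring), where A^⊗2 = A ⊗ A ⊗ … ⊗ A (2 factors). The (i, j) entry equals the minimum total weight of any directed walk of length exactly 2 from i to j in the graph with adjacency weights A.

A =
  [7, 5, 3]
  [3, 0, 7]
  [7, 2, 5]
A^⊗2 =
  [8, 5, 8]
  [3, 0, 6]
  [5, 2, 9]

Each entry (A^⊗2)_ij equals the minimum over all length-2 walks i = v_0 → v_1 → … → v_2 = j of Σ_t A[v_t][v_{t+1}]. For example, for (i, j) = (0, 2) we minimise over 3 possible intermediate vertex sequences; the minimum is 8, attained along the walk 0 → 2 → 2.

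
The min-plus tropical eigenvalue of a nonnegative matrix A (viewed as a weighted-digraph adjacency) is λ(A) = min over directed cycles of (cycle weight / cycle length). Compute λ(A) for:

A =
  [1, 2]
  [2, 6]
λ(A) = 1

Enumerate directed cycles and compute their means (weight / length). Sample:
  cycle 0 → 0: weight = 1, length = 1, mean = 1/1 ≈ 1.000
  cycle 1 → 1: weight = 6, length = 1, mean = 6/1 ≈ 6.000
  cycle 0 → 1 → 0: weight = 4, length = 2, mean = 4/2 ≈ 2.000
  cycle 1 → 0 → 1: weight = 4, length = 2, mean = 4/2 ≈ 2.000
Minimum mean = 1.000, attained e.g. along the cycle 0 → 0 with weight 1 and length 1. So λ(A) = 1/1 = 1.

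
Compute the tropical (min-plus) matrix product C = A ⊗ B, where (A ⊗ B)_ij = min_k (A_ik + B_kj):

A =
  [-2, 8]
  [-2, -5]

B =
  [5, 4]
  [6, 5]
A ⊗ B =
  [3, 2]
  [1, 0]

Apply the min-plus product entry-by-entry:
  C[0][0] = min over k of (A[0][0] + B[0][0] = -2 + 5 = 3, A[0][1] + B[1][0] = 8 + 6 = 14) = 3 (attained at k = 0)
  C[0][1] = min over k of (A[0][0] + B[0][1] = -2 + 4 = 2, A[0][1] + B[1][1] = 8 + 5 = 13) = 2 (attained at k = 0)
  C[1][0] = min over k of (A[1][0] + B[0][0] = -2 + 5 = 3, A[1][1] + B[1][0] = -5 + 6 = 1) = 1 (attained at k = 1)
  C[1][1] = min over k of (A[1][0] + B[0][1] = -2 + 4 = 2, A[1][1] + B[1][1] = -5 + 5 = 0) = 0 (attained at k = 1)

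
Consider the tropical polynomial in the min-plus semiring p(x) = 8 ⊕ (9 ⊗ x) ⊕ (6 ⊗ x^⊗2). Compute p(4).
p(4) = 8

A tropical monomial a ⊗ x^⊗i evaluates to a + i · x. Evaluating each term at x = 4:
  Term 0 contributes 8 + 0 · 4 = 8
  Term 1 contributes 9 + 1 · 4 = 13
  Term 2 contributes 6 + 2 · 4 = 14
p(4) = ⊕ of these = min[8, 13, 14] = 8.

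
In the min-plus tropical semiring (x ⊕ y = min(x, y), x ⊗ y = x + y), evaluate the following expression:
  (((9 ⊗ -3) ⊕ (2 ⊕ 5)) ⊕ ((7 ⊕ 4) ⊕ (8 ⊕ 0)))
(((9 ⊗ -3) ⊕ (2 ⊕ 5)) ⊕ ((7 ⊕ 4) ⊕ (8 ⊕ 0))) = 0

Expand innermost to outermost. Recall ⊕ takes the minimum of its arguments and ⊗ takes their sum. Working out the expression (((9 ⊗ -3) ⊕ (2 ⊕ 5)) ⊕ ((7 ⊕ 4) ⊕ (8 ⊕ 0))) gives 0.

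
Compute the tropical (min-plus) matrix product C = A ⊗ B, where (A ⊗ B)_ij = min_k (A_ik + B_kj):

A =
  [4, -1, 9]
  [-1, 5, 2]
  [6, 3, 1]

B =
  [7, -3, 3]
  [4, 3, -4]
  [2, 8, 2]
A ⊗ B =
  [3, 1, -5]
  [4, -4, 1]
  [3, 3, -1]

Apply the min-plus product entry-by-entry:
  C[0][0] = min over k of (A[0][0] + B[0][0] = 4 + 7 = 11, A[0][1] + B[1][0] = -1 + 4 = 3, A[0][2] + B[2][0] = 9 + 2 = 11) = 3 (attained at k = 1)
  C[0][1] = min over k of (A[0][0] + B[0][1] = 4 + -3 = 1, A[0][1] + B[1][1] = -1 + 3 = 2, A[0][2] + B[2][1] = 9 + 8 = 17) = 1 (attained at k = 0)
  C[0][2] = min over k of (A[0][0] + B[0][2] = 4 + 3 = 7, A[0][1] + B[1][2] = -1 + -4 = -5, A[0][2] + B[2][2] = 9 + 2 = 11) = -5 (attained at k = 1)
  C[1][0] = min over k of (A[1][0] + B[0][0] = -1 + 7 = 6, A[1][1] + B[1][0] = 5 + 4 = 9, A[1][2] + B[2][0] = 2 + 2 = 4) = 4 (attained at k = 2)
  C[1][1] = min over k of (A[1][0] + B[0][1] = -1 + -3 = -4, A[1][1] + B[1][1] = 5 + 3 = 8, A[1][2] + B[2][1] = 2 + 8 = 10) = -4 (attained at k = 0)
  C[1][2] = min over k of (A[1][0] + B[0][2] = -1 + 3 = 2, A[1][1] + B[1][2] = 5 + -4 = 1, A[1][2] + B[2][2] = 2 + 2 = 4) = 1 (attained at k = 1)
  C[2][0] = min over k of (A[2][0] + B[0][0] = 6 + 7 = 13, A[2][1] + B[1][0] = 3 + 4 = 7, A[2][2] + B[2][0] = 1 + 2 = 3) = 3 (attained at k = 2)
  C[2][1] = min over k of (A[2][0] + B[0][1] = 6 + -3 = 3, A[2][1] + B[1][1] = 3 + 3 = 6, A[2][2] + B[2][1] = 1 + 8 = 9) = 3 (attained at k = 0)
  C[2][2] = min over k of (A[2][0] + B[0][2] = 6 + 3 = 9, A[2][1] + B[1][2] = 3 + -4 = -1, A[2][2] + B[2][2] = 1 + 2 = 3) = -1 (attained at k = 1)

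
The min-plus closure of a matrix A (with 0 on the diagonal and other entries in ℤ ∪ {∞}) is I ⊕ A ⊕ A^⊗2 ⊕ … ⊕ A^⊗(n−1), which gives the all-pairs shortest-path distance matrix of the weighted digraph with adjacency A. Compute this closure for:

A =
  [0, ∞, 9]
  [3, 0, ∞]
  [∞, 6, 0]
Closure =
  [0, 15, 9]
  [3, 0, 12]
  [9, 6, 0]

This is the Floyd-Warshall all-pairs shortest-path computation. For each intermediate vertex k = 0, 1, …, 2, update dist[i][j] ← min(dist[i][j], dist[i][k] + dist[k][j]). The final matrix gives, for each (i, j), the minimum total weight of any directed path from i to j (possibly empty when i = j).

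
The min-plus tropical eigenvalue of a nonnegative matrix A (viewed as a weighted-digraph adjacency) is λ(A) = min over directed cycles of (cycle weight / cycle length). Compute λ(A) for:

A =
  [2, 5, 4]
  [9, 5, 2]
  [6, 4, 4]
λ(A) = 2

Enumerate directed cycles and compute their means (weight / length). Sample:
  cycle 0 → 0: weight = 2, length = 1, mean = 2/1 ≈ 2.000
  cycle 1 → 1: weight = 5, length = 1, mean = 5/1 ≈ 5.000
  cycle 2 → 2: weight = 4, length = 1, mean = 4/1 ≈ 4.000
  cycle 0 → 1 → 0: weight = 14, length = 2, mean = 14/2 ≈ 7.000
  cycle 0 → 2 → 0: weight = 10, length = 2, mean = 10/2 ≈ 5.000
  cycle 1 → 0 → 1: weight = 14, length = 2, mean = 14/2 ≈ 7.000
Minimum mean = 2.000, attained e.g. along the cycle 0 → 0 with weight 2 and length 1. So λ(A) = 2/1 = 2.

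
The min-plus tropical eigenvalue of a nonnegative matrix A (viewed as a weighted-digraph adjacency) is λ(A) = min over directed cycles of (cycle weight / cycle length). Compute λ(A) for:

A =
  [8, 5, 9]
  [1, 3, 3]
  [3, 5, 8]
λ(A) = 3

Enumerate directed cycles and compute their means (weight / length). Sample:
  cycle 0 → 0: weight = 8, length = 1, mean = 8/1 ≈ 8.000
  cycle 1 → 1: weight = 3, length = 1, mean = 3/1 ≈ 3.000
  cycle 2 → 2: weight = 8, length = 1, mean = 8/1 ≈ 8.000
  cycle 0 → 1 → 0: weight = 6, length = 2, mean = 6/2 ≈ 3.000
  cycle 0 → 2 → 0: weight = 12, length = 2, mean = 12/2 ≈ 6.000
  cycle 1 → 0 → 1: weight = 6, length = 2, mean = 6/2 ≈ 3.000
Minimum mean = 3.000, attained e.g. along the cycle 1 → 1 with weight 3 and length 1. So λ(A) = 3/1 = 3.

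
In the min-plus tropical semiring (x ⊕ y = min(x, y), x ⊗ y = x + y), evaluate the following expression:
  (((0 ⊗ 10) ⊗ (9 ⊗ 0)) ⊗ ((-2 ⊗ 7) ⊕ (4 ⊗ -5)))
(((0 ⊗ 10) ⊗ (9 ⊗ 0)) ⊗ ((-2 ⊗ 7) ⊕ (4 ⊗ -5))) = 18

Expand innermost to outermost. Recall ⊕ takes the minimum of its arguments and ⊗ takes their sum. Working out the expression (((0 ⊗ 10) ⊗ (9 ⊗ 0)) ⊗ ((-2 ⊗ 7) ⊕ (4 ⊗ -5))) gives 18.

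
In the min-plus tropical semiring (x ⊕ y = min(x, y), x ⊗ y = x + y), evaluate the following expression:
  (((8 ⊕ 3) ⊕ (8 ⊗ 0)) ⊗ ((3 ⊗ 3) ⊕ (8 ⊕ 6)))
(((8 ⊕ 3) ⊕ (8 ⊗ 0)) ⊗ ((3 ⊗ 3) ⊕ (8 ⊕ 6))) = 9

Expand innermost to outermost. Recall ⊕ takes the minimum of its arguments and ⊗ takes their sum. Working out the expression (((8 ⊕ 3) ⊕ (8 ⊗ 0)) ⊗ ((3 ⊗ 3) ⊕ (8 ⊕ 6))) gives 9.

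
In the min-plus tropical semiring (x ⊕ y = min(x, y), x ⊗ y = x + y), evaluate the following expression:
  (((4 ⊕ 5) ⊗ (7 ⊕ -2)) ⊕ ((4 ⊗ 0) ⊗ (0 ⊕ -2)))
(((4 ⊕ 5) ⊗ (7 ⊕ -2)) ⊕ ((4 ⊗ 0) ⊗ (0 ⊕ -2))) = 2

Expand innermost to outermost. Recall ⊕ takes the minimum of its arguments and ⊗ takes their sum. Working out the expression (((4 ⊕ 5) ⊗ (7 ⊕ -2)) ⊕ ((4 ⊗ 0) ⊗ (0 ⊕ -2))) gives 2.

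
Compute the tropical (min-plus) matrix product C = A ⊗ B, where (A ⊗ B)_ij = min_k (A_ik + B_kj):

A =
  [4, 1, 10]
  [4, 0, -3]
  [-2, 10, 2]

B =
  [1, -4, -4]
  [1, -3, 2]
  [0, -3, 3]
A ⊗ B =
  [2, -2, 0]
  [-3, -6, 0]
  [-1, -6, -6]

Apply the min-plus product entry-by-entry:
  C[0][0] = min over k of (A[0][0] + B[0][0] = 4 + 1 = 5, A[0][1] + B[1][0] = 1 + 1 = 2, A[0][2] + B[2][0] = 10 + 0 = 10) = 2 (attained at k = 1)
  C[0][1] = min over k of (A[0][0] + B[0][1] = 4 + -4 = 0, A[0][1] + B[1][1] = 1 + -3 = -2, A[0][2] + B[2][1] = 10 + -3 = 7) = -2 (attained at k = 1)
  C[0][2] = min over k of (A[0][0] + B[0][2] = 4 + -4 = 0, A[0][1] + B[1][2] = 1 + 2 = 3, A[0][2] + B[2][2] = 10 + 3 = 13) = 0 (attained at k = 0)
  C[1][0] = min over k of (A[1][0] + B[0][0] = 4 + 1 = 5, A[1][1] + B[1][0] = 0 + 1 = 1, A[1][2] + B[2][0] = -3 + 0 = -3) = -3 (attained at k = 2)
  C[1][1] = min over k of (A[1][0] + B[0][1] = 4 + -4 = 0, A[1][1] + B[1][1] = 0 + -3 = -3, A[1][2] + B[2][1] = -3 + -3 = -6) = -6 (attained at k = 2)
  C[1][2] = min over k of (A[1][0] + B[0][2] = 4 + -4 = 0, A[1][1] + B[1][2] = 0 + 2 = 2, A[1][2] + B[2][2] = -3 + 3 = 0) = 0 (attained at k = 0)
  C[2][0] = min over k of (A[2][0] + B[0][0] = -2 + 1 = -1, A[2][1] + B[1][0] = 10 + 1 = 11, A[2][2] + B[2][0] = 2 + 0 = 2) = -1 (attained at k = 0)
  C[2][1] = min over k of (A[2][0] + B[0][1] = -2 + -4 = -6, A[2][1] + B[1][1] = 10 + -3 = 7, A[2][2] + B[2][1] = 2 + -3 = -1) = -6 (attained at k = 0)
  C[2][2] = min over k of (A[2][0] + B[0][2] = -2 + -4 = -6, A[2][1] + B[1][2] = 10 + 2 = 12, A[2][2] + B[2][2] = 2 + 3 = 5) = -6 (attained at k = 0)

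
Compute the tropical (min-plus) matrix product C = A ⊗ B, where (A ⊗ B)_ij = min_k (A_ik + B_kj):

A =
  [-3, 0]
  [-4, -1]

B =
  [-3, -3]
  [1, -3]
A ⊗ B =
  [-6, -6]
  [-7, -7]

Apply the min-plus product entry-by-entry:
  C[0][0] = min over k of (A[0][0] + B[0][0] = -3 + -3 = -6, A[0][1] + B[1][0] = 0 + 1 = 1) = -6 (attained at k = 0)
  C[0][1] = min over k of (A[0][0] + B[0][1] = -3 + -3 = -6, A[0][1] + B[1][1] = 0 + -3 = -3) = -6 (attained at k = 0)
  C[1][0] = min over k of (A[1][0] + B[0][0] = -4 + -3 = -7, A[1][1] + B[1][0] = -1 + 1 = 0) = -7 (attained at k = 0)
  C[1][1] = min over k of (A[1][0] + B[0][1] = -4 + -3 = -7, A[1][1] + B[1][1] = -1 + -3 = -4) = -7 (attained at k = 0)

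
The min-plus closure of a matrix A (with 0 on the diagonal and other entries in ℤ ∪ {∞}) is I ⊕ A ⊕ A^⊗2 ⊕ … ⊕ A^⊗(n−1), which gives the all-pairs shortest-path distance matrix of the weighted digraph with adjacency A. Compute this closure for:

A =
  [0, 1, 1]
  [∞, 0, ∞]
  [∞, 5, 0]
Closure =
  [0, 1, 1]
  [∞, 0, ∞]
  [∞, 5, 0]

This is the Floyd-Warshall all-pairs shortest-path computation. For each intermediate vertex k = 0, 1, …, 2, update dist[i][j] ← min(dist[i][j], dist[i][k] + dist[k][j]). The final matrix gives, for each (i, j), the minimum total weight of any directed path from i to j (possibly empty when i = j).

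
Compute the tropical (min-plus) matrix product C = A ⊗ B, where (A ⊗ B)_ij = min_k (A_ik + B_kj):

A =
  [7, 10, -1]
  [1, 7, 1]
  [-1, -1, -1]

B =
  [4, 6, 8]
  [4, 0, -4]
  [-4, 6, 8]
A ⊗ B =
  [-5, 5, 6]
  [-3, 7, 3]
  [-5, -1, -5]

Apply the min-plus product entry-by-entry:
  C[0][0] = min over k of (A[0][0] + B[0][0] = 7 + 4 = 11, A[0][1] + B[1][0] = 10 + 4 = 14, A[0][2] + B[2][0] = -1 + -4 = -5) = -5 (attained at k = 2)
  C[0][1] = min over k of (A[0][0] + B[0][1] = 7 + 6 = 13, A[0][1] + B[1][1] = 10 + 0 = 10, A[0][2] + B[2][1] = -1 + 6 = 5) = 5 (attained at k = 2)
  C[0][2] = min over k of (A[0][0] + B[0][2] = 7 + 8 = 15, A[0][1] + B[1][2] = 10 + -4 = 6, A[0][2] + B[2][2] = -1 + 8 = 7) = 6 (attained at k = 1)
  C[1][0] = min over k of (A[1][0] + B[0][0] = 1 + 4 = 5, A[1][1] + B[1][0] = 7 + 4 = 11, A[1][2] + B[2][0] = 1 + -4 = -3) = -3 (attained at k = 2)
  C[1][1] = min over k of (A[1][0] + B[0][1] = 1 + 6 = 7, A[1][1] + B[1][1] = 7 + 0 = 7, A[1][2] + B[2][1] = 1 + 6 = 7) = 7 (attained at k = 0)
  C[1][2] = min over k of (A[1][0] + B[0][2] = 1 + 8 = 9, A[1][1] + B[1][2] = 7 + -4 = 3, A[1][2] + B[2][2] = 1 + 8 = 9) = 3 (attained at k = 1)
  C[2][0] = min over k of (A[2][0] + B[0][0] = -1 + 4 = 3, A[2][1] + B[1][0] = -1 + 4 = 3, A[2][2] + B[2][0] = -1 + -4 = -5) = -5 (attained at k = 2)
  C[2][1] = min over k of (A[2][0] + B[0][1] = -1 + 6 = 5, A[2][1] + B[1][1] = -1 + 0 = -1, A[2][2] + B[2][1] = -1 + 6 = 5) = -1 (attained at k = 1)
  C[2][2] = min over k of (A[2][0] + B[0][2] = -1 + 8 = 7, A[2][1] + B[1][2] = -1 + -4 = -5, A[2][2] + B[2][2] = -1 + 8 = 7) = -5 (attained at k = 1)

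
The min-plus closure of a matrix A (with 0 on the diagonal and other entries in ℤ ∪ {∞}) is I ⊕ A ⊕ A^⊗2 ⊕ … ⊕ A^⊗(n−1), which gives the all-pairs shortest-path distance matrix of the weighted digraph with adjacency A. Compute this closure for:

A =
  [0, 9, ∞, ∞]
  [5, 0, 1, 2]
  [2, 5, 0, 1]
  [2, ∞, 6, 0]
Closure =
  [0, 9, 10, 11]
  [3, 0, 1, 2]
  [2, 5, 0, 1]
  [2, 11, 6, 0]

This is the Floyd-Warshall all-pairs shortest-path computation. For each intermediate vertex k = 0, 1, …, 3, update dist[i][j] ← min(dist[i][j], dist[i][k] + dist[k][j]). The final matrix gives, for each (i, j), the minimum total weight of any directed path from i to j (possibly empty when i = j).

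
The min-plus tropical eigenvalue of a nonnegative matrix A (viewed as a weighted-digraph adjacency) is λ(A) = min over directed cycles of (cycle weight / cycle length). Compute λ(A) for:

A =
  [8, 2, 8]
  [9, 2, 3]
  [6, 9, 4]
λ(A) = 2

Enumerate directed cycles and compute their means (weight / length). Sample:
  cycle 0 → 0: weight = 8, length = 1, mean = 8/1 ≈ 8.000
  cycle 1 → 1: weight = 2, length = 1, mean = 2/1 ≈ 2.000
  cycle 2 → 2: weight = 4, length = 1, mean = 4/1 ≈ 4.000
  cycle 0 → 1 → 0: weight = 11, length = 2, mean = 11/2 ≈ 5.500
  cycle 0 → 2 → 0: weight = 14, length = 2, mean = 14/2 ≈ 7.000
  cycle 1 → 0 → 1: weight = 11, length = 2, mean = 11/2 ≈ 5.500
Minimum mean = 2.000, attained e.g. along the cycle 1 → 1 with weight 2 and length 1. So λ(A) = 2/1 = 2.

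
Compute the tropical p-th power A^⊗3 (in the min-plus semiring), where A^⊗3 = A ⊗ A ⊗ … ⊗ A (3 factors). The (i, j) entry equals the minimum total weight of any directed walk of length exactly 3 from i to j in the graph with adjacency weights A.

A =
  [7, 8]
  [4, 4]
A^⊗3 =
  [16, 16]
  [12, 12]

Each entry (A^⊗3)_ij equals the minimum over all length-3 walks i = v_0 → v_1 → … → v_3 = j of Σ_t A[v_t][v_{t+1}]. For example, for (i, j) = (0, 1) we minimise over 4 possible intermediate vertex sequences; the minimum is 16, attained along the walk 0 → 1 → 1 → 1.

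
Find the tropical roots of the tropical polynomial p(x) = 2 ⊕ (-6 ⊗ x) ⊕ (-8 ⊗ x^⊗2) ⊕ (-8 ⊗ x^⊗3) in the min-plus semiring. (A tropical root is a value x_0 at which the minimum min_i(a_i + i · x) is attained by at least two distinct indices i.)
Roots: {0, 2, 8}

Each tropical root is a break point of the lower envelope of the lines y = a_i + i · x (there are 4 lines, with slopes 0, 1, ..., 3). Only the lines that attain the minimum somewhere contribute to roots; other lines are dominated. Here the surviving (envelope) indices are i = 3, i = 2, i = 1, i = 0.
Intersections between consecutive envelope lines give the roots: for adjacent envelope indices i < j the intersection is x = (a_i − a_j) / (j − i). Reading off the sorted break points: {0, 2, 8}.
Verification: at each break x_0, at least two indices attain the minimum of min_i(a_i + i · x_0).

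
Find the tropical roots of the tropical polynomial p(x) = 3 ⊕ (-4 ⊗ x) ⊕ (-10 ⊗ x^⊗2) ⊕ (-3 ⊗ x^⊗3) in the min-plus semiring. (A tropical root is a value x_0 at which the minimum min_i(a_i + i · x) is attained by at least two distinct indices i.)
Roots: {-7, 6, 7}

Each tropical root is a break point of the lower envelope of the lines y = a_i + i · x (there are 4 lines, with slopes 0, 1, ..., 3). Only the lines that attain the minimum somewhere contribute to roots; other lines are dominated. Here the surviving (envelope) indices are i = 3, i = 2, i = 1, i = 0.
Intersections between consecutive envelope lines give the roots: for adjacent envelope indices i < j the intersection is x = (a_i − a_j) / (j − i). Reading off the sorted break points: {-7, 6, 7}.
Verification: at each break x_0, at least two indices attain the minimum of min_i(a_i + i · x_0).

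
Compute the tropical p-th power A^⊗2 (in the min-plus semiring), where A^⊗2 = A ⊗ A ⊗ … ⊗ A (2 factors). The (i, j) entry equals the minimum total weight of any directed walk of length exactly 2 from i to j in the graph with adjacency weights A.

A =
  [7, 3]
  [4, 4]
A^⊗2 =
  [7, 7]
  [8, 7]

Each entry (A^⊗2)_ij equals the minimum over all length-2 walks i = v_0 → v_1 → … → v_2 = j of Σ_t A[v_t][v_{t+1}]. For example, for (i, j) = (0, 1) we minimise over 2 possible intermediate vertex sequences; the minimum is 7, attained along the walk 0 → 1 → 1.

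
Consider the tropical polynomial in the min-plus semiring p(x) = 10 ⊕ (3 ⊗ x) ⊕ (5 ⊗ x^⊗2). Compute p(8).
p(8) = 10

A tropical monomial a ⊗ x^⊗i evaluates to a + i · x. Evaluating each term at x = 8:
  Term 0 contributes 10 + 0 · 8 = 10
  Term 1 contributes 3 + 1 · 8 = 11
  Term 2 contributes 5 + 2 · 8 = 21
p(8) = ⊕ of these = min[10, 11, 21] = 10.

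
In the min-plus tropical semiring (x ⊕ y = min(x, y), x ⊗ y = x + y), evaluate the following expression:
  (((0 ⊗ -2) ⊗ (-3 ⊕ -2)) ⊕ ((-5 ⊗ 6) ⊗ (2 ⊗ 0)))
(((0 ⊗ -2) ⊗ (-3 ⊕ -2)) ⊕ ((-5 ⊗ 6) ⊗ (2 ⊗ 0))) = -5

Expand innermost to outermost. Recall ⊕ takes the minimum of its arguments and ⊗ takes their sum. Working out the expression (((0 ⊗ -2) ⊗ (-3 ⊕ -2)) ⊕ ((-5 ⊗ 6) ⊗ (2 ⊗ 0))) gives -5.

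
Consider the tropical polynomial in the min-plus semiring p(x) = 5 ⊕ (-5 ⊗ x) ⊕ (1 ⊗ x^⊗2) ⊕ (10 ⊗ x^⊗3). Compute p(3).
p(3) = -2

A tropical monomial a ⊗ x^⊗i evaluates to a + i · x. Evaluating each term at x = 3:
  Term 0 contributes 5 + 0 · 3 = 5
  Term 1 contributes -5 + 1 · 3 = -2
  Term 2 contributes 1 + 2 · 3 = 7
  Term 3 contributes 10 + 3 · 3 = 19
p(3) = ⊕ of these = min[5, -2, 7, 19] = -2.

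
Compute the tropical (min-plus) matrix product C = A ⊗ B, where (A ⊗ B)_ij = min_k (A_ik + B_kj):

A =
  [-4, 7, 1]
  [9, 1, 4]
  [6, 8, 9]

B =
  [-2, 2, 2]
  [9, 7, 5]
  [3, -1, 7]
A ⊗ B =
  [-6, -2, -2]
  [7, 3, 6]
  [4, 8, 8]

Apply the min-plus product entry-by-entry:
  C[0][0] = min over k of (A[0][0] + B[0][0] = -4 + -2 = -6, A[0][1] + B[1][0] = 7 + 9 = 16, A[0][2] + B[2][0] = 1 + 3 = 4) = -6 (attained at k = 0)
  C[0][1] = min over k of (A[0][0] + B[0][1] = -4 + 2 = -2, A[0][1] + B[1][1] = 7 + 7 = 14, A[0][2] + B[2][1] = 1 + -1 = 0) = -2 (attained at k = 0)
  C[0][2] = min over k of (A[0][0] + B[0][2] = -4 + 2 = -2, A[0][1] + B[1][2] = 7 + 5 = 12, A[0][2] + B[2][2] = 1 + 7 = 8) = -2 (attained at k = 0)
  C[1][0] = min over k of (A[1][0] + B[0][0] = 9 + -2 = 7, A[1][1] + B[1][0] = 1 + 9 = 10, A[1][2] + B[2][0] = 4 + 3 = 7) = 7 (attained at k = 0)
  C[1][1] = min over k of (A[1][0] + B[0][1] = 9 + 2 = 11, A[1][1] + B[1][1] = 1 + 7 = 8, A[1][2] + B[2][1] = 4 + -1 = 3) = 3 (attained at k = 2)
  C[1][2] = min over k of (A[1][0] + B[0][2] = 9 + 2 = 11, A[1][1] + B[1][2] = 1 + 5 = 6, A[1][2] + B[2][2] = 4 + 7 = 11) = 6 (attained at k = 1)
  C[2][0] = min over k of (A[2][0] + B[0][0] = 6 + -2 = 4, A[2][1] + B[1][0] = 8 + 9 = 17, A[2][2] + B[2][0] = 9 + 3 = 12) = 4 (attained at k = 0)
  C[2][1] = min over k of (A[2][0] + B[0][1] = 6 + 2 = 8, A[2][1] + B[1][1] = 8 + 7 = 15, A[2][2] + B[2][1] = 9 + -1 = 8) = 8 (attained at k = 0)
  C[2][2] = min over k of (A[2][0] + B[0][2] = 6 + 2 = 8, A[2][1] + B[1][2] = 8 + 5 = 13, A[2][2] + B[2][2] = 9 + 7 = 16) = 8 (attained at k = 0)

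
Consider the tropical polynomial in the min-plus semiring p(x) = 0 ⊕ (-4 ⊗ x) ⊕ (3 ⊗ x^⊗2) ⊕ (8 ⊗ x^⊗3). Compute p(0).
p(0) = -4

A tropical monomial a ⊗ x^⊗i evaluates to a + i · x. Evaluating each term at x = 0:
  Term 0 contributes 0 + 0 · 0 = 0
  Term 1 contributes -4 + 1 · 0 = -4
  Term 2 contributes 3 + 2 · 0 = 3
  Term 3 contributes 8 + 3 · 0 = 8
p(0) = ⊕ of these = min[0, -4, 3, 8] = -4.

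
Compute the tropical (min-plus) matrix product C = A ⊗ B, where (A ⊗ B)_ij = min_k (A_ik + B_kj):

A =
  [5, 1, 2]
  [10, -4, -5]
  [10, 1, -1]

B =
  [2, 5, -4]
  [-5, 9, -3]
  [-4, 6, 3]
A ⊗ B =
  [-4, 8, -2]
  [-9, 1, -7]
  [-5, 5, -2]

Apply the min-plus product entry-by-entry:
  C[0][0] = min over k of (A[0][0] + B[0][0] = 5 + 2 = 7, A[0][1] + B[1][0] = 1 + -5 = -4, A[0][2] + B[2][0] = 2 + -4 = -2) = -4 (attained at k = 1)
  C[0][1] = min over k of (A[0][0] + B[0][1] = 5 + 5 = 10, A[0][1] + B[1][1] = 1 + 9 = 10, A[0][2] + B[2][1] = 2 + 6 = 8) = 8 (attained at k = 2)
  C[0][2] = min over k of (A[0][0] + B[0][2] = 5 + -4 = 1, A[0][1] + B[1][2] = 1 + -3 = -2, A[0][2] + B[2][2] = 2 + 3 = 5) = -2 (attained at k = 1)
  C[1][0] = min over k of (A[1][0] + B[0][0] = 10 + 2 = 12, A[1][1] + B[1][0] = -4 + -5 = -9, A[1][2] + B[2][0] = -5 + -4 = -9) = -9 (attained at k = 1)
  C[1][1] = min over k of (A[1][0] + B[0][1] = 10 + 5 = 15, A[1][1] + B[1][1] = -4 + 9 = 5, A[1][2] + B[2][1] = -5 + 6 = 1) = 1 (attained at k = 2)
  C[1][2] = min over k of (A[1][0] + B[0][2] = 10 + -4 = 6, A[1][1] + B[1][2] = -4 + -3 = -7, A[1][2] + B[2][2] = -5 + 3 = -2) = -7 (attained at k = 1)
  C[2][0] = min over k of (A[2][0] + B[0][0] = 10 + 2 = 12, A[2][1] + B[1][0] = 1 + -5 = -4, A[2][2] + B[2][0] = -1 + -4 = -5) = -5 (attained at k = 2)
  C[2][1] = min over k of (A[2][0] + B[0][1] = 10 + 5 = 15, A[2][1] + B[1][1] = 1 + 9 = 10, A[2][2] + B[2][1] = -1 + 6 = 5) = 5 (attained at k = 2)
  C[2][2] = min over k of (A[2][0] + B[0][2] = 10 + -4 = 6, A[2][1] + B[1][2] = 1 + -3 = -2, A[2][2] + B[2][2] = -1 + 3 = 2) = -2 (attained at k = 1)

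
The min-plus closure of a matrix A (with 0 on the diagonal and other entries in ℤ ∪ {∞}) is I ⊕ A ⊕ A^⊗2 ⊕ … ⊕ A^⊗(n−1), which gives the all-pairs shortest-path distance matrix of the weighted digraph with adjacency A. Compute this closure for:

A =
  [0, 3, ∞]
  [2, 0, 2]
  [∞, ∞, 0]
Closure =
  [0, 3, 5]
  [2, 0, 2]
  [∞, ∞, 0]

This is the Floyd-Warshall all-pairs shortest-path computation. For each intermediate vertex k = 0, 1, …, 2, update dist[i][j] ← min(dist[i][j], dist[i][k] + dist[k][j]). The final matrix gives, for each (i, j), the minimum total weight of any directed path from i to j (possibly empty when i = j).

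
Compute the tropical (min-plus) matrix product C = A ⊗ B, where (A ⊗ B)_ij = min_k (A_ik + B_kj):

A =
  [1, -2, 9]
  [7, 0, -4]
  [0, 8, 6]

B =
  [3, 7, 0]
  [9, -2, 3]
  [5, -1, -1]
A ⊗ B =
  [4, -4, 1]
  [1, -5, -5]
  [3, 5, 0]

Apply the min-plus product entry-by-entry:
  C[0][0] = min over k of (A[0][0] + B[0][0] = 1 + 3 = 4, A[0][1] + B[1][0] = -2 + 9 = 7, A[0][2] + B[2][0] = 9 + 5 = 14) = 4 (attained at k = 0)
  C[0][1] = min over k of (A[0][0] + B[0][1] = 1 + 7 = 8, A[0][1] + B[1][1] = -2 + -2 = -4, A[0][2] + B[2][1] = 9 + -1 = 8) = -4 (attained at k = 1)
  C[0][2] = min over k of (A[0][0] + B[0][2] = 1 + 0 = 1, A[0][1] + B[1][2] = -2 + 3 = 1, A[0][2] + B[2][2] = 9 + -1 = 8) = 1 (attained at k = 0)
  C[1][0] = min over k of (A[1][0] + B[0][0] = 7 + 3 = 10, A[1][1] + B[1][0] = 0 + 9 = 9, A[1][2] + B[2][0] = -4 + 5 = 1) = 1 (attained at k = 2)
  C[1][1] = min over k of (A[1][0] + B[0][1] = 7 + 7 = 14, A[1][1] + B[1][1] = 0 + -2 = -2, A[1][2] + B[2][1] = -4 + -1 = -5) = -5 (attained at k = 2)
  C[1][2] = min over k of (A[1][0] + B[0][2] = 7 + 0 = 7, A[1][1] + B[1][2] = 0 + 3 = 3, A[1][2] + B[2][2] = -4 + -1 = -5) = -5 (attained at k = 2)
  C[2][0] = min over k of (A[2][0] + B[0][0] = 0 + 3 = 3, A[2][1] + B[1][0] = 8 + 9 = 17, A[2][2] + B[2][0] = 6 + 5 = 11) = 3 (attained at k = 0)
  C[2][1] = min over k of (A[2][0] + B[0][1] = 0 + 7 = 7, A[2][1] + B[1][1] = 8 + -2 = 6, A[2][2] + B[2][1] = 6 + -1 = 5) = 5 (attained at k = 2)
  C[2][2] = min over k of (A[2][0] + B[0][2] = 0 + 0 = 0, A[2][1] + B[1][2] = 8 + 3 = 11, A[2][2] + B[2][2] = 6 + -1 = 5) = 0 (attained at k = 0)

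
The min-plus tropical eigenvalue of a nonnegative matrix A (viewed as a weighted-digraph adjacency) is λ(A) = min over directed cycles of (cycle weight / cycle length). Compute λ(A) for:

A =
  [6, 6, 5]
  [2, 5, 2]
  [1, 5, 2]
λ(A) = 2

Enumerate directed cycles and compute their means (weight / length). Sample:
  cycle 0 → 0: weight = 6, length = 1, mean = 6/1 ≈ 6.000
  cycle 1 → 1: weight = 5, length = 1, mean = 5/1 ≈ 5.000
  cycle 2 → 2: weight = 2, length = 1, mean = 2/1 ≈ 2.000
  cycle 0 → 1 → 0: weight = 8, length = 2, mean = 8/2 ≈ 4.000
  cycle 0 → 2 → 0: weight = 6, length = 2, mean = 6/2 ≈ 3.000
  cycle 1 → 0 → 1: weight = 8, length = 2, mean = 8/2 ≈ 4.000
Minimum mean = 2.000, attained e.g. along the cycle 2 → 2 with weight 2 and length 1. So λ(A) = 2/1 = 2.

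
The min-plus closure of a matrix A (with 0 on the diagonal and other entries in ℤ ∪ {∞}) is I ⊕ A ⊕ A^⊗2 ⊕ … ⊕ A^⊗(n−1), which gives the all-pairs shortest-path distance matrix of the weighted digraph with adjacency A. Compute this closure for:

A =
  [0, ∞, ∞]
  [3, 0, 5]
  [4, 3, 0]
Closure =
  [0, ∞, ∞]
  [3, 0, 5]
  [4, 3, 0]

This is the Floyd-Warshall all-pairs shortest-path computation. For each intermediate vertex k = 0, 1, …, 2, update dist[i][j] ← min(dist[i][j], dist[i][k] + dist[k][j]). The final matrix gives, for each (i, j), the minimum total weight of any directed path from i to j (possibly empty when i = j).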